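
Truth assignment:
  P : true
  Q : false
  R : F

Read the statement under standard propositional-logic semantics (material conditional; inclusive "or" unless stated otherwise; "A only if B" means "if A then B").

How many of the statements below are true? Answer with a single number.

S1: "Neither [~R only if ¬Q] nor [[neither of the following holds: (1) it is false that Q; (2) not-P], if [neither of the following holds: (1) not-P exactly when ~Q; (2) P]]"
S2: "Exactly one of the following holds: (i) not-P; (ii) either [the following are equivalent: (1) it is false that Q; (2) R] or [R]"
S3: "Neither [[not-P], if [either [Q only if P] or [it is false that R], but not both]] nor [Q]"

0

S1: This is (~R -> ~Q) nor (((~P <-> ~Q) nor P) -> (~Q nor ~P)).

~R = ~F = T
~Q = ~F = T
~R -> ~Q = T -> T = T
~P = ~T = F
~Q = ~F = T
~P <-> ~Q = F <-> T = F
(~P <-> ~Q) nor P = F nor T = F
~Q = ~F = T
~P = ~T = F
~Q nor ~P = T nor F = F
((~P <-> ~Q) nor P) -> (~Q nor ~P) = F -> F = T
(~R -> ~Q) nor (((~P <-> ~Q) nor P) -> (~Q nor ~P)) = T nor T = F
Thus S1 is false.

S2: Parsed as ~P xor ((~Q <-> R) | R)

~P = ~T = F
~Q = ~F = T
~Q <-> R = T <-> F = F
(~Q <-> R) | R = F | F = F
~P xor ((~Q <-> R) | R) = F xor F = F
Hence S2 is false.

S3: Parsed as (((Q -> P) xor ~R) -> ~P) nor Q

Q -> P = F -> T = T
~R = ~F = T
(Q -> P) xor ~R = T xor T = F
~P = ~T = F
((Q -> P) xor ~R) -> ~P = F -> F = T
(((Q -> P) xor ~R) -> ~P) nor Q = T nor F = F
So S3 is false.

True statements: 0 (none).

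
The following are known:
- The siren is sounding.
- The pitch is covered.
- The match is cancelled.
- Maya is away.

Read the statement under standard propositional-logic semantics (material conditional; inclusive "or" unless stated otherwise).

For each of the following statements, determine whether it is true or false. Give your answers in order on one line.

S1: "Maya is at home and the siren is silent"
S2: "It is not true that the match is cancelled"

Let U = "Maya is at home" (F), D = "the siren is sounding" (T), P = "the match is cancelled" (T).

S1: Formalization: U & ~D

~D = ~T = F
U & ~D = F & F = F
Hence S1 is false.

S2: This is ~P.

~P = ~T = F
Thus S2 is false.

S1 F, S2 F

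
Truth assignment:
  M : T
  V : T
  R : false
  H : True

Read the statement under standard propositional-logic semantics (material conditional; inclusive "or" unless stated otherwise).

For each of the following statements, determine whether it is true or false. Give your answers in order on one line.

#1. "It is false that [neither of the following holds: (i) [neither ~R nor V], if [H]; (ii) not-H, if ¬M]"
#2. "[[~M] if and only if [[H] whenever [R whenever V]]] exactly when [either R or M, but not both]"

#1: Formalization: not ((H -> (not R nor V)) nor (not M -> not H))

not R = not False = True
not R nor V = True nor True = False
H -> (not R nor V) = True -> False = False
not M = not True = False
not H = not True = False
not M -> not H = False -> False = True
(H -> (not R nor V)) nor (not M -> not H) = False nor True = False
not ((H -> (not R nor V)) nor (not M -> not H)) = not False = True
Thus #1 is true.

#2: Formalization: (not M iff ((V -> R) -> H)) iff (R xor M)

not M = not True = False
V -> R = True -> False = False
(V -> R) -> H = False -> True = True
not M iff ((V -> R) -> H) = False iff True = False
R xor M = False xor True = True
(not M iff ((V -> R) -> H)) iff (R xor M) = False iff True = False
Thus #2 is false.

#1 true, #2 false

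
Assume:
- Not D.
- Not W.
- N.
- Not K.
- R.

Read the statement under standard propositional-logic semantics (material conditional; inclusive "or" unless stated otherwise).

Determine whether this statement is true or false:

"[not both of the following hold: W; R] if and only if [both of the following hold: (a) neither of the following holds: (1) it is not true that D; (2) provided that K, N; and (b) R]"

false

This is (W ↑ R) ↔ ((¬D ↓ (K → N)) ∧ R).

W ↑ R = F ↑ T = T
¬D = ¬F = T
K → N = F → T = T
¬D ↓ (K → N) = T ↓ T = F
(¬D ↓ (K → N)) ∧ R = F ∧ T = F
(W ↑ R) ↔ ((¬D ↓ (K → N)) ∧ R) = T ↔ F = F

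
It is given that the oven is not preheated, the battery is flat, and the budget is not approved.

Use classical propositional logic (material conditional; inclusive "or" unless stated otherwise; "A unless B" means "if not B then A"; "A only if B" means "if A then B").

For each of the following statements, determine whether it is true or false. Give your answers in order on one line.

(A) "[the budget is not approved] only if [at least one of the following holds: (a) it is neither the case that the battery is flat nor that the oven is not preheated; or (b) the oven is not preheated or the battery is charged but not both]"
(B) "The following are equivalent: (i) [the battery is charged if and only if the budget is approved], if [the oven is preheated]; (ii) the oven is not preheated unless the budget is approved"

Let R = "the budget is approved" (F), Q = "the battery is charged" (F), P = "the oven is preheated" (F).

(A): Parsed as ¬R → ((¬Q ↓ ¬P) ∨ (¬P ⊕ Q))

¬R = ¬F = T
¬Q = ¬F = T
¬P = ¬F = T
¬Q ↓ ¬P = T ↓ T = F
¬P = ¬F = T
¬P ⊕ Q = T ⊕ F = T
(¬Q ↓ ¬P) ∨ (¬P ⊕ Q) = F ∨ T = T
¬R → ((¬Q ↓ ¬P) ∨ (¬P ⊕ Q)) = T → T = T
Hence (A) is true.

(B): Parsed as (P → (Q ↔ R)) ↔ (¬P ∨ R)

Q ↔ R = F ↔ F = T
P → (Q ↔ R) = F → T = T
¬P = ¬F = T
¬P ∨ R = T ∨ F = T
(P → (Q ↔ R)) ↔ (¬P ∨ R) = T ↔ T = T
Hence (B) is true.

(A) true / (B) true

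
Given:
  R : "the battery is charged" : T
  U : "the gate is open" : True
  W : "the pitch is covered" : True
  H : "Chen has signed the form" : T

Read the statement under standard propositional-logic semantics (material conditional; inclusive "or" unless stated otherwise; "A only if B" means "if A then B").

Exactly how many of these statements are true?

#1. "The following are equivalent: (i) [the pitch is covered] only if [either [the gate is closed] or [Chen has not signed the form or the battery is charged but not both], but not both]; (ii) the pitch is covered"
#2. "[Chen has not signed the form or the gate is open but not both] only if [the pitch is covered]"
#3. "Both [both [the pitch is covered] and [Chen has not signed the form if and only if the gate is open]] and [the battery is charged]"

2

#1: Formalization: (W → (¬U ⊕ (¬H ⊕ R))) ↔ W

¬U = ¬T = F
¬H = ¬T = F
¬H ⊕ R = F ⊕ T = T
¬U ⊕ (¬H ⊕ R) = F ⊕ T = T
W → (¬U ⊕ (¬H ⊕ R)) = T → T = T
(W → (¬U ⊕ (¬H ⊕ R))) ↔ W = T ↔ T = T
Hence #1 is true.

#2: This is (¬H ⊕ U) → W.

¬H = ¬T = F
¬H ⊕ U = F ⊕ T = T
(¬H ⊕ U) → W = T → T = T
Thus #2 is true.

#3: Formalization: (W ∧ (¬H ↔ U)) ∧ R

¬H = ¬T = F
¬H ↔ U = F ↔ T = F
W ∧ (¬H ↔ U) = T ∧ F = F
(W ∧ (¬H ↔ U)) ∧ R = F ∧ T = F
So #3 is false.

Count: 2.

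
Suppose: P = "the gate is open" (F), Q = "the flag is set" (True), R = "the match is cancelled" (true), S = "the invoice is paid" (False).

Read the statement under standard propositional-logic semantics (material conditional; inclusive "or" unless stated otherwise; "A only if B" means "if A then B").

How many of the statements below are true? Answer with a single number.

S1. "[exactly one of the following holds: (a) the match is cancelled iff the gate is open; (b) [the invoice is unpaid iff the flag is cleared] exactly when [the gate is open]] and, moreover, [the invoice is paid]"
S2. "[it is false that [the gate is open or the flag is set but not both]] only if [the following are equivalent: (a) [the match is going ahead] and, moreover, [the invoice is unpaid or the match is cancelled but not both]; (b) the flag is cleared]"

S1: Parsed as ((R iff P) xor ((not S iff not Q) iff P)) and S

R iff P = True iff False = False
not S = not False = True
not Q = not True = False
not S iff not Q = True iff False = False
(not S iff not Q) iff P = False iff False = True
(R iff P) xor ((not S iff not Q) iff P) = False xor True = True
((R iff P) xor ((not S iff not Q) iff P)) and S = True and False = False
So S1 is false.

S2: Parsed as not (P xor Q) -> ((not R and (not S xor R)) iff not Q)

P xor Q = False xor True = True
not (P xor Q) = not True = False
not R = not True = False
not S = not False = True
not S xor R = True xor True = False
not R and (not S xor R) = False and False = False
not Q = not True = False
(not R and (not S xor R)) iff not Q = False iff False = True
not (P xor Q) -> ((not R and (not S xor R)) iff not Q) = False -> True = True
Thus S2 is true.

True statements: 1 (S2).

1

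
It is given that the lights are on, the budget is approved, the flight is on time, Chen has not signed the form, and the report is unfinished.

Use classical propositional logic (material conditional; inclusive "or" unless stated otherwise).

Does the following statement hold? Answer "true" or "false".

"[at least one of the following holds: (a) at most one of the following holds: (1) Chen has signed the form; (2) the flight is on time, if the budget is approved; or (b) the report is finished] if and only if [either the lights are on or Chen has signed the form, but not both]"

Let S = "Chen has signed the form" (False), Q = "the budget is approved" (True), R = "the flight is delayed" (False), U = "the report is finished" (False), P = "the lights are on" (True).
Parsed as ((S nand (Q -> not R)) or U) iff (P xor S)

not R = not False = True
Q -> not R = True -> True = True
S nand (Q -> not R) = False nand True = True
(S nand (Q -> not R)) or U = True or False = True
P xor S = True xor False = True
((S nand (Q -> not R)) or U) iff (P xor S) = True iff True = True

true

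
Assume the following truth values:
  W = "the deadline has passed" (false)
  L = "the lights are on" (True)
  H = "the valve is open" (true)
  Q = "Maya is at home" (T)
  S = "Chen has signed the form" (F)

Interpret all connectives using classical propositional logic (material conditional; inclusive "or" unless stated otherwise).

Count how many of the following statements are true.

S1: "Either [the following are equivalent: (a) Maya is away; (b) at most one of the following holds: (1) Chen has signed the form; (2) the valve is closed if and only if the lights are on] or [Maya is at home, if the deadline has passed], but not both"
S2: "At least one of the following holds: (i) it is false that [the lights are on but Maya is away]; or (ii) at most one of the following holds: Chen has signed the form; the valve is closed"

2

S1: In symbols: (~Q <-> (S nand (~H <-> L))) xor (W -> Q)

~Q = ~T = F
~H = ~T = F
~H <-> L = F <-> T = F
S nand (~H <-> L) = F nand F = T
~Q <-> (S nand (~H <-> L)) = F <-> T = F
W -> Q = F -> T = T
(~Q <-> (S nand (~H <-> L))) xor (W -> Q) = F xor T = T
Thus S1 is true.

S2: In symbols: ~(L & ~Q) | (S nand ~H)

~Q = ~T = F
L & ~Q = T & F = F
~(L & ~Q) = ~F = T
~H = ~T = F
S nand ~H = F nand F = T
~(L & ~Q) | (S nand ~H) = T | T = T
Hence S2 is true.

Count: 2.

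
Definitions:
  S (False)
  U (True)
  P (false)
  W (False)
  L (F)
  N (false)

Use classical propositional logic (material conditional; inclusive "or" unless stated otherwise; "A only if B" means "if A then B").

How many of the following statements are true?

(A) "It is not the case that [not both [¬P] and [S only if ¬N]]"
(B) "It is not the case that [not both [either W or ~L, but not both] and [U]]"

(A): Parsed as ~(~P nand (S -> ~N))

~P = ~F = T
~N = ~F = T
S -> ~N = F -> T = T
~P nand (S -> ~N) = T nand T = F
~(~P nand (S -> ~N)) = ~F = T
So (A) is true.

(B): In symbols: ~((W xor ~L) nand U)

~L = ~F = T
W xor ~L = F xor T = T
(W xor ~L) nand U = T nand T = F
~((W xor ~L) nand U) = ~F = T
So (B) is true.

2 of the 2 statements are true.

2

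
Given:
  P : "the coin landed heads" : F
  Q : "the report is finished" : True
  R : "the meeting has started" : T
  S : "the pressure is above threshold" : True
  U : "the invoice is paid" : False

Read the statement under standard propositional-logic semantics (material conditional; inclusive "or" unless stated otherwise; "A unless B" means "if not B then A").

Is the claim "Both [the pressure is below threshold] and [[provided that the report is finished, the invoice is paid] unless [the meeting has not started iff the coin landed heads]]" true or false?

False

Parsed as ~S & ((Q -> U) | (~R <-> P))

~S = ~T = F
Q -> U = T -> F = F
~R = ~T = F
~R <-> P = F <-> F = T
(Q -> U) | (~R <-> P) = F | T = T
~S & ((Q -> U) | (~R <-> P)) = F & T = F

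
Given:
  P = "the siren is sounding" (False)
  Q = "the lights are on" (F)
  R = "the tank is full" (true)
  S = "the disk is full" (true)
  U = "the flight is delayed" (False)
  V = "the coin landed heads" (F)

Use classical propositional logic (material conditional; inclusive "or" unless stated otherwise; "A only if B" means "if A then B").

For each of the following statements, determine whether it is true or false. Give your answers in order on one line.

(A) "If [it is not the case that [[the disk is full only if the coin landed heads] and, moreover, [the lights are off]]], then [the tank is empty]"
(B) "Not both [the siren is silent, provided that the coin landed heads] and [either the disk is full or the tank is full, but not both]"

(A): This is ~((S -> V) & ~Q) -> ~R.

S -> V = T -> F = F
~Q = ~F = T
(S -> V) & ~Q = F & T = F
~((S -> V) & ~Q) = ~F = T
~R = ~T = F
~((S -> V) & ~Q) -> ~R = T -> F = F
So (A) is false.

(B): Parsed as (V -> ~P) nand (S xor R)

~P = ~F = T
V -> ~P = F -> T = T
S xor R = T xor T = F
(V -> ~P) nand (S xor R) = T nand F = T
Hence (B) is true.

(A) false, (B) true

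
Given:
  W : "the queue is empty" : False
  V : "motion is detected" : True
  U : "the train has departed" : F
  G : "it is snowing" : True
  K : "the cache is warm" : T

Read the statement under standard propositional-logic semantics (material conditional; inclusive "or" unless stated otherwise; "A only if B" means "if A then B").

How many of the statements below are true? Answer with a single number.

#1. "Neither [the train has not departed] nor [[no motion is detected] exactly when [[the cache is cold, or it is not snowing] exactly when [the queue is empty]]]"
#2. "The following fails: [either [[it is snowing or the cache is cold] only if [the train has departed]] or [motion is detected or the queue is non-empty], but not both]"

0

#1: In symbols: ¬U ↓ (¬V ↔ ((¬K ∨ ¬G) ↔ W))

¬U = ¬F = T
¬V = ¬T = F
¬K = ¬T = F
¬G = ¬T = F
¬K ∨ ¬G = F ∨ F = F
(¬K ∨ ¬G) ↔ W = F ↔ F = T
¬V ↔ ((¬K ∨ ¬G) ↔ W) = F ↔ T = F
¬U ↓ (¬V ↔ ((¬K ∨ ¬G) ↔ W)) = T ↓ F = F
Hence #1 is false.

#2: Formalization: ¬(((G ∨ ¬K) → U) ⊕ (V ∨ ¬W))

¬K = ¬T = F
G ∨ ¬K = T ∨ F = T
(G ∨ ¬K) → U = T → F = F
¬W = ¬F = T
V ∨ ¬W = T ∨ T = T
((G ∨ ¬K) → U) ⊕ (V ∨ ¬W) = F ⊕ T = T
¬(((G ∨ ¬K) → U) ⊕ (V ∨ ¬W)) = ¬T = F
So #2 is false.

Count: 0.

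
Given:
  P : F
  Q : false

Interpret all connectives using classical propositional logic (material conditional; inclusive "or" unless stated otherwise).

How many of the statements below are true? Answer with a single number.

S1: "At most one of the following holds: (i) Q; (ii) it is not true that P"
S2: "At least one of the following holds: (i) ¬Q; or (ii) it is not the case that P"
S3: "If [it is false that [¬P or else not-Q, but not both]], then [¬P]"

S1: In symbols: Q nand ~P

~P = ~F = T
Q nand ~P = F nand T = T
Hence S1 is true.

S2: This is ~Q | ~P.

~Q = ~F = T
~P = ~F = T
~Q | ~P = T | T = T
So S2 is true.

S3: Parsed as ~(~P xor ~Q) -> ~P

~P = ~F = T
~Q = ~F = T
~P xor ~Q = T xor T = F
~(~P xor ~Q) = ~F = T
~P = ~F = T
~(~P xor ~Q) -> ~P = T -> T = T
Thus S3 is true.

3 of the 3 statements are true (S1, S2, S3).

3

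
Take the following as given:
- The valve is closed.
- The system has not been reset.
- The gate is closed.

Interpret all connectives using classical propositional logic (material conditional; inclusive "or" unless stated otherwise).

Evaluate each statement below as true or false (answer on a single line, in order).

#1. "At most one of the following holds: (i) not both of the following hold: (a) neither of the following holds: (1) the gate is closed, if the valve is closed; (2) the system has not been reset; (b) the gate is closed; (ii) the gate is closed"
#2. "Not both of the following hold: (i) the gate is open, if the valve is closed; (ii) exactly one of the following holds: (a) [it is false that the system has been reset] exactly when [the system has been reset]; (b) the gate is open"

#1 False; #2 True

Let P = "the valve is open" (False), R = "the gate is open" (False), Q = "the system has been reset" (False).

#1: Parsed as (((not P -> not R) nor not Q) nand not R) nand not R

not P = not False = True
not R = not False = True
not P -> not R = True -> True = True
not Q = not False = True
(not P -> not R) nor not Q = True nor True = False
not R = not False = True
((not P -> not R) nor not Q) nand not R = False nand True = True
not R = not False = True
(((not P -> not R) nor not Q) nand not R) nand not R = True nand True = False
Hence #1 is false.

#2: Formalization: (not P -> R) nand ((not Q iff Q) xor R)

not P = not False = True
not P -> R = True -> False = False
not Q = not False = True
not Q iff Q = True iff False = False
(not Q iff Q) xor R = False xor False = False
(not P -> R) nand ((not Q iff Q) xor R) = False nand False = True
So #2 is true.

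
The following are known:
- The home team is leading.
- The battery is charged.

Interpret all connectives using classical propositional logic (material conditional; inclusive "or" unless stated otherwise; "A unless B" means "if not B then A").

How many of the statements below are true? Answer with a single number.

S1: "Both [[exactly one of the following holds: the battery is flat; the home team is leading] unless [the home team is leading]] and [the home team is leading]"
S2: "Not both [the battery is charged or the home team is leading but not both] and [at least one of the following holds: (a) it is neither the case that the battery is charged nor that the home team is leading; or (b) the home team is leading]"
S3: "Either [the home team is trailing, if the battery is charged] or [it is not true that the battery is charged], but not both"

Let Q = "the battery is charged" (True), P = "the home team is leading" (True).

S1: In symbols: ((not Q xor P) or P) and P

not Q = not True = False
not Q xor P = False xor True = True
(not Q xor P) or P = True or True = True
((not Q xor P) or P) and P = True and True = True
Thus S1 is true.

S2: Formalization: (Q xor P) nand ((Q nor P) or P)

Q xor P = True xor True = False
Q nor P = True nor True = False
(Q nor P) or P = False or True = True
(Q xor P) nand ((Q nor P) or P) = False nand True = True
So S2 is true.

S3: This is (Q -> not P) xor not Q.

not P = not True = False
Q -> not P = True -> False = False
not Q = not True = False
(Q -> not P) xor not Q = False xor False = False
Thus S3 is false.

2 of the 3 statements are true (S1, S2).

2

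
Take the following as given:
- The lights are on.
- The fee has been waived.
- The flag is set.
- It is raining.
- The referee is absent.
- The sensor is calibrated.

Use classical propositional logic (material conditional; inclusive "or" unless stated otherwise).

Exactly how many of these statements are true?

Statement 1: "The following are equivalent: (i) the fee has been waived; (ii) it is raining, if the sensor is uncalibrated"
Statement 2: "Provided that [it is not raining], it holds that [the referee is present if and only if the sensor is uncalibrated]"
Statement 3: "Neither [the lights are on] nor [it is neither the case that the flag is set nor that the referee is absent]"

2

Let P = "the fee has been waived" (T), K = "the sensor is calibrated" (T), D = "it is raining" (T), S = "the referee is present" (F), H = "the lights are on" (T), L = "the flag is set" (T).

Statement 1: In symbols: P ↔ (¬K → D)

¬K = ¬T = F
¬K → D = F → T = T
P ↔ (¬K → D) = T ↔ T = T
Hence Statement 1 is true.

Statement 2: Formalization: ¬D → (S ↔ ¬K)

¬D = ¬T = F
¬K = ¬T = F
S ↔ ¬K = F ↔ F = T
¬D → (S ↔ ¬K) = F → T = T
Thus Statement 2 is true.

Statement 3: Formalization: H ↓ (L ↓ ¬S)

¬S = ¬F = T
L ↓ ¬S = T ↓ T = F
H ↓ (L ↓ ¬S) = T ↓ F = F
Thus Statement 3 is false.

True statements: 2.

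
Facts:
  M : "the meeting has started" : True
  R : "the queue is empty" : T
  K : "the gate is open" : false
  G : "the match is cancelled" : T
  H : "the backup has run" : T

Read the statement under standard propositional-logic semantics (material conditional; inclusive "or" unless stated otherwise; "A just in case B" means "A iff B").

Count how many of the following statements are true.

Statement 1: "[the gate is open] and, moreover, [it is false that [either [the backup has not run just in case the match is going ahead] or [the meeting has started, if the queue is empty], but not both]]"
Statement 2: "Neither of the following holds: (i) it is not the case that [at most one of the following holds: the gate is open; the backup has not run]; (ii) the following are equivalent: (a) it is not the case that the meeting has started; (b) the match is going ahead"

0

Statement 1: In symbols: K ∧ ¬((¬H ↔ ¬G) ⊕ (R → M))

¬H = ¬T = F
¬G = ¬T = F
¬H ↔ ¬G = F ↔ F = T
R → M = T → T = T
(¬H ↔ ¬G) ⊕ (R → M) = T ⊕ T = F
¬((¬H ↔ ¬G) ⊕ (R → M)) = ¬F = T
K ∧ ¬((¬H ↔ ¬G) ⊕ (R → M)) = F ∧ T = F
Hence Statement 1 is false.

Statement 2: Formalization: ¬(K ↑ ¬H) ↓ (¬M ↔ ¬G)

¬H = ¬T = F
K ↑ ¬H = F ↑ F = T
¬(K ↑ ¬H) = ¬T = F
¬M = ¬T = F
¬G = ¬T = F
¬M ↔ ¬G = F ↔ F = T
¬(K ↑ ¬H) ↓ (¬M ↔ ¬G) = F ↓ T = F
So Statement 2 is false.

True statements: 0 (none).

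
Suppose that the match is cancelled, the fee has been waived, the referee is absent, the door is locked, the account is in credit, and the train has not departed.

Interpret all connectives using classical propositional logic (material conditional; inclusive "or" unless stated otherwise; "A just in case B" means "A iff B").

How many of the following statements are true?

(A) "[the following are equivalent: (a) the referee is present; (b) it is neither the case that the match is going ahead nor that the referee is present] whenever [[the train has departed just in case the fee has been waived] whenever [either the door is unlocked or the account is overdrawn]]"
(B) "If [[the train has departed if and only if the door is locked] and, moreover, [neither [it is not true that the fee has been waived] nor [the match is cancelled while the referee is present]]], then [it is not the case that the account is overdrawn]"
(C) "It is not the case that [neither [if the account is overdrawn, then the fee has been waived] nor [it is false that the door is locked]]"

Let V = "the door is locked" (T), M = "the account is overdrawn" (F), S = "the train has departed" (F), R = "the fee has been waived" (T), D = "the referee is present" (F), H = "the match is cancelled" (T).

(A): Parsed as ((~V | M) -> (S <-> R)) -> (D <-> (~H nor D))

~V = ~T = F
~V | M = F | F = F
S <-> R = F <-> T = F
(~V | M) -> (S <-> R) = F -> F = T
~H = ~T = F
~H nor D = F nor F = T
D <-> (~H nor D) = F <-> T = F
((~V | M) -> (S <-> R)) -> (D <-> (~H nor D)) = T -> F = F
Hence (A) is false.

(B): This is ((S <-> V) & (~R nor (H & D))) -> ~M.

S <-> V = F <-> T = F
~R = ~T = F
H & D = T & F = F
~R nor (H & D) = F nor F = T
(S <-> V) & (~R nor (H & D)) = F & T = F
~M = ~F = T
((S <-> V) & (~R nor (H & D))) -> ~M = F -> T = T
So (B) is true.

(C): Formalization: ~((M -> R) nor ~V)

M -> R = F -> T = T
~V = ~T = F
(M -> R) nor ~V = T nor F = F
~((M -> R) nor ~V) = ~F = T
Hence (C) is true.

Count: 2.

2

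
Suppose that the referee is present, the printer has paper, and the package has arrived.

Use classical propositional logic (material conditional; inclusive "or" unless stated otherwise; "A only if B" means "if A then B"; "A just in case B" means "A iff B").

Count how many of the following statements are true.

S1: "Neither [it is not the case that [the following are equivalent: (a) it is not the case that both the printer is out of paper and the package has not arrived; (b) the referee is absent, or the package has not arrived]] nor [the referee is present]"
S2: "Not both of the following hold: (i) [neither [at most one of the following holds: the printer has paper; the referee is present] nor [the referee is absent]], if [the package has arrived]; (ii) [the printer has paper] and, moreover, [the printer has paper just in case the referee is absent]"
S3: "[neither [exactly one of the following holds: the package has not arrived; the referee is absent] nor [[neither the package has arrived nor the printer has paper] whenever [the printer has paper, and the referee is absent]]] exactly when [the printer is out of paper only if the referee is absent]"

Let S = "the printer has paper" (True), V = "the package has arrived" (True), N = "the referee is present" (True).

S1: Formalization: not ((not S nand not V) iff (not N or not V)) nor N

not S = not True = False
not V = not True = False
not S nand not V = False nand False = True
not N = not True = False
not V = not True = False
not N or not V = False or False = False
(not S nand not V) iff (not N or not V) = True iff False = False
not ((not S nand not V) iff (not N or not V)) = not False = True
not ((not S nand not V) iff (not N or not V)) nor N = True nor True = False
Hence S1 is false.

S2: In symbols: (V -> ((S nand N) nor not N)) nand (S and (S iff not N))

S nand N = True nand True = False
not N = not True = False
(S nand N) nor not N = False nor False = True
V -> ((S nand N) nor not N) = True -> True = True
not N = not True = False
S iff not N = True iff False = False
S and (S iff not N) = True and False = False
(V -> ((S nand N) nor not N)) nand (S and (S iff not N)) = True nand False = True
Thus S2 is true.

S3: This is ((not V xor not N) nor ((S and not N) -> (V nor S))) iff (not S -> not N).

not V = not True = False
not N = not True = False
not V xor not N = False xor False = False
not N = not True = False
S and not N = True and False = False
V nor S = True nor True = False
(S and not N) -> (V nor S) = False -> False = True
(not V xor not N) nor ((S and not N) -> (V nor S)) = False nor True = False
not S = not True = False
not N = not True = False
not S -> not N = False -> False = True
((not V xor not N) nor ((S and not N) -> (V nor S))) iff (not S -> not N) = False iff True = False
Hence S3 is false.

True statements: 1.

1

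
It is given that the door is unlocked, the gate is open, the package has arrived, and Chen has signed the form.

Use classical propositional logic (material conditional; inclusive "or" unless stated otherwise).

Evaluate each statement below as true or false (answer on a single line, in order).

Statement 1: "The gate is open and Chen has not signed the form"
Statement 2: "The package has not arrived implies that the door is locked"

Statement 1 false, Statement 2 true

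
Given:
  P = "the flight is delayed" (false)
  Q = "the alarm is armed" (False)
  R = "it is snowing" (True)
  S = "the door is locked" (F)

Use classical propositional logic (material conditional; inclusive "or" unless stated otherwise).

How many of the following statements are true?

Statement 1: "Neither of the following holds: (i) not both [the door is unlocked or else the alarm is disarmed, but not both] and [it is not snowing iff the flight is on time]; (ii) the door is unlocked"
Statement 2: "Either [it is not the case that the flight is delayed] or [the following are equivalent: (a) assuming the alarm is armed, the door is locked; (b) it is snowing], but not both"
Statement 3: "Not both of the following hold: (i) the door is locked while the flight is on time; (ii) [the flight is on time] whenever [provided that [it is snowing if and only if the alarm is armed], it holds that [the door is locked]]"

Statement 1: In symbols: ((¬S ⊕ ¬Q) ↑ (¬R ↔ ¬P)) ↓ ¬S

¬S = ¬F = T
¬Q = ¬F = T
¬S ⊕ ¬Q = T ⊕ T = F
¬R = ¬T = F
¬P = ¬F = T
¬R ↔ ¬P = F ↔ T = F
(¬S ⊕ ¬Q) ↑ (¬R ↔ ¬P) = F ↑ F = T
¬S = ¬F = T
((¬S ⊕ ¬Q) ↑ (¬R ↔ ¬P)) ↓ ¬S = T ↓ T = F
So Statement 1 is false.

Statement 2: In symbols: ¬P ⊕ ((Q → S) ↔ R)

¬P = ¬F = T
Q → S = F → F = T
(Q → S) ↔ R = T ↔ T = T
¬P ⊕ ((Q → S) ↔ R) = T ⊕ T = F
Thus Statement 2 is false.

Statement 3: In symbols: (S ∧ ¬P) ↑ (((R ↔ Q) → S) → ¬P)

¬P = ¬F = T
S ∧ ¬P = F ∧ T = F
R ↔ Q = T ↔ F = F
(R ↔ Q) → S = F → F = T
¬P = ¬F = T
((R ↔ Q) → S) → ¬P = T → T = T
(S ∧ ¬P) ↑ (((R ↔ Q) → S) → ¬P) = F ↑ T = T
So Statement 3 is true.

Count: 1.

1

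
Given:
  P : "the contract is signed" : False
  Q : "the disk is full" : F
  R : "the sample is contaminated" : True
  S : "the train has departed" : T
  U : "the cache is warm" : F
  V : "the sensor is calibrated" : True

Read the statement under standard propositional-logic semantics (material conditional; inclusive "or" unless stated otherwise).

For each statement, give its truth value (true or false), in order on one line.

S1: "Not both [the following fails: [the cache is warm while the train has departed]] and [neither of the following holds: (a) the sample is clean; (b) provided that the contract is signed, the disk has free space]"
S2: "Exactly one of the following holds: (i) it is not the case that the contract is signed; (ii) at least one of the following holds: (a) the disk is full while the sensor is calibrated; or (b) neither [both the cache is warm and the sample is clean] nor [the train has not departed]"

S1: Formalization: ¬(U ∧ S) ↑ (¬R ↓ (P → ¬Q))

U ∧ S = F ∧ T = F
¬(U ∧ S) = ¬F = T
¬R = ¬T = F
¬Q = ¬F = T
P → ¬Q = F → T = T
¬R ↓ (P → ¬Q) = F ↓ T = F
¬(U ∧ S) ↑ (¬R ↓ (P → ¬Q)) = T ↑ F = T
So S1 is true.

S2: In symbols: ¬P ⊕ ((Q ∧ V) ∨ ((U ∧ ¬R) ↓ ¬S))

¬P = ¬F = T
Q ∧ V = F ∧ T = F
¬R = ¬T = F
U ∧ ¬R = F ∧ F = F
¬S = ¬T = F
(U ∧ ¬R) ↓ ¬S = F ↓ F = T
(Q ∧ V) ∨ ((U ∧ ¬R) ↓ ¬S) = F ∨ T = T
¬P ⊕ ((Q ∧ V) ∨ ((U ∧ ¬R) ↓ ¬S)) = T ⊕ T = F
Hence S2 is false.

S1 true / S2 false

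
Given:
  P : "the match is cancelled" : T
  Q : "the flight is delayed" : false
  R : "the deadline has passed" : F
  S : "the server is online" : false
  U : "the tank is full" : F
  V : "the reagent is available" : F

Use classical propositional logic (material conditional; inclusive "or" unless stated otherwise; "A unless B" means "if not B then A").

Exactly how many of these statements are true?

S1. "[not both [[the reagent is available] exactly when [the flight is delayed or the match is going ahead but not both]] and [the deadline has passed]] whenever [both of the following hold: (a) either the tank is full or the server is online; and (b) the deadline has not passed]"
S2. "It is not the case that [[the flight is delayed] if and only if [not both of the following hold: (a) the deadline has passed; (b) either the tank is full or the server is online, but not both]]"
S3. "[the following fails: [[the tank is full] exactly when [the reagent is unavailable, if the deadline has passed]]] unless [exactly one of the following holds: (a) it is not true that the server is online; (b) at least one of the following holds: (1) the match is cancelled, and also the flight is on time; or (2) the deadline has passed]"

3

S1: Formalization: ((U ∨ S) ∧ ¬R) → ((V ↔ (Q ⊕ ¬P)) ↑ R)

U ∨ S = F ∨ F = F
¬R = ¬F = T
(U ∨ S) ∧ ¬R = F ∧ T = F
¬P = ¬T = F
Q ⊕ ¬P = F ⊕ F = F
V ↔ (Q ⊕ ¬P) = F ↔ F = T
(V ↔ (Q ⊕ ¬P)) ↑ R = T ↑ F = T
((U ∨ S) ∧ ¬R) → ((V ↔ (Q ⊕ ¬P)) ↑ R) = F → T = T
Hence S1 is true.

S2: Parsed as ¬(Q ↔ (R ↑ (U ⊕ S)))

U ⊕ S = F ⊕ F = F
R ↑ (U ⊕ S) = F ↑ F = T
Q ↔ (R ↑ (U ⊕ S)) = F ↔ T = F
¬(Q ↔ (R ↑ (U ⊕ S))) = ¬F = T
So S2 is true.

S3: In symbols: ¬(U ↔ (R → ¬V)) ∨ (¬S ⊕ ((P ∧ ¬Q) ∨ R))

¬V = ¬F = T
R → ¬V = F → T = T
U ↔ (R → ¬V) = F ↔ T = F
¬(U ↔ (R → ¬V)) = ¬F = T
¬S = ¬F = T
¬Q = ¬F = T
P ∧ ¬Q = T ∧ T = T
(P ∧ ¬Q) ∨ R = T ∨ F = T
¬S ⊕ ((P ∧ ¬Q) ∨ R) = T ⊕ T = F
¬(U ↔ (R → ¬V)) ∨ (¬S ⊕ ((P ∧ ¬Q) ∨ R)) = T ∨ F = T
Thus S3 is true.

3 of the 3 statements are true (S1, S2, S3).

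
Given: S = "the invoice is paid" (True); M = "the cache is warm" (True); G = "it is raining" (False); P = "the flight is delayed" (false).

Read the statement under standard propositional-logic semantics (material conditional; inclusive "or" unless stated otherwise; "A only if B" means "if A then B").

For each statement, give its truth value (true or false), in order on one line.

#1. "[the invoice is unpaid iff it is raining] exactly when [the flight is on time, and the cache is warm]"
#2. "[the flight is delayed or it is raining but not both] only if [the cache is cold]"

#1 True / #2 True

#1: Parsed as (~S <-> G) <-> (~P & M)

~S = ~T = F
~S <-> G = F <-> F = T
~P = ~F = T
~P & M = T & T = T
(~S <-> G) <-> (~P & M) = T <-> T = T
Thus #1 is true.

#2: Parsed as (P xor G) -> ~M

P xor G = F xor F = F
~M = ~T = F
(P xor G) -> ~M = F -> F = T
Thus #2 is true.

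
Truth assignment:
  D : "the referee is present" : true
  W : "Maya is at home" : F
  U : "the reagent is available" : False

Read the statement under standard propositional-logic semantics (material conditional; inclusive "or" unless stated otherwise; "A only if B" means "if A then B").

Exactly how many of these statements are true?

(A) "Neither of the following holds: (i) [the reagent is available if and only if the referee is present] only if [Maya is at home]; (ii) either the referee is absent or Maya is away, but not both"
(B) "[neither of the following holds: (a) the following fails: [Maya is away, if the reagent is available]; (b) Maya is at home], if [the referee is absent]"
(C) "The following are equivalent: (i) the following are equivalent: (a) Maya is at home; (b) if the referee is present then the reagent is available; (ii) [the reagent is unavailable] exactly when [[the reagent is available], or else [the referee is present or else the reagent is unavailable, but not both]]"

(A): Parsed as ((U iff D) -> W) nor (not D xor not W)

U iff D = False iff True = False
(U iff D) -> W = False -> False = True
not D = not True = False
not W = not False = True
not D xor not W = False xor True = True
((U iff D) -> W) nor (not D xor not W) = True nor True = False
Hence (A) is false.

(B): In symbols: not D -> (not (U -> not W) nor W)

not D = not True = False
not W = not False = True
U -> not W = False -> True = True
not (U -> not W) = not True = False
not (U -> not W) nor W = False nor False = True
not D -> (not (U -> not W) nor W) = False -> True = True
So (B) is true.

(C): This is (W iff (D -> U)) iff (not U iff (U or (D xor not U))).

D -> U = True -> False = False
W iff (D -> U) = False iff False = True
not U = not False = True
not U = not False = True
D xor not U = True xor True = False
U or (D xor not U) = False or False = False
not U iff (U or (D xor not U)) = True iff False = False
(W iff (D -> U)) iff (not U iff (U or (D xor not U))) = True iff False = False
Thus (C) is false.

Count: 1.

1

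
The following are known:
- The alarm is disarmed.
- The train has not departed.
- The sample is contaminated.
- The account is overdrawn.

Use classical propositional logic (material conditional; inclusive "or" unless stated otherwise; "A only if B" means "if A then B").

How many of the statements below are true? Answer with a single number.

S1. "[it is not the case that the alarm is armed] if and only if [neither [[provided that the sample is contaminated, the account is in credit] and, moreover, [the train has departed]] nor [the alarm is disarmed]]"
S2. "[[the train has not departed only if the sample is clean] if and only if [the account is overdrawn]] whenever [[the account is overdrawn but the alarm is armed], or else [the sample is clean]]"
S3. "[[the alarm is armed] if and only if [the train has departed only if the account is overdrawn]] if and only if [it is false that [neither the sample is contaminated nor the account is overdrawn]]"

1

Let P = "the alarm is armed" (F), L = "the sample is contaminated" (T), N = "the account is overdrawn" (T), V = "the train has departed" (F).

S1: Formalization: ¬P ↔ (((L → ¬N) ∧ V) ↓ ¬P)

¬P = ¬F = T
¬N = ¬T = F
L → ¬N = T → F = F
(L → ¬N) ∧ V = F ∧ F = F
¬P = ¬F = T
((L → ¬N) ∧ V) ↓ ¬P = F ↓ T = F
¬P ↔ (((L → ¬N) ∧ V) ↓ ¬P) = T ↔ F = F
So S1 is false.

S2: Parsed as ((N ∧ P) ∨ ¬L) → ((¬V → ¬L) ↔ N)

N ∧ P = T ∧ F = F
¬L = ¬T = F
(N ∧ P) ∨ ¬L = F ∨ F = F
¬V = ¬F = T
¬L = ¬T = F
¬V → ¬L = T → F = F
(¬V → ¬L) ↔ N = F ↔ T = F
((N ∧ P) ∨ ¬L) → ((¬V → ¬L) ↔ N) = F → F = T
Thus S2 is true.

S3: This is (P ↔ (V → N)) ↔ ¬(L ↓ N).

V → N = F → T = T
P ↔ (V → N) = F ↔ T = F
L ↓ N = T ↓ T = F
¬(L ↓ N) = ¬F = T
(P ↔ (V → N)) ↔ ¬(L ↓ N) = F ↔ T = F
So S3 is false.

True statements: 1.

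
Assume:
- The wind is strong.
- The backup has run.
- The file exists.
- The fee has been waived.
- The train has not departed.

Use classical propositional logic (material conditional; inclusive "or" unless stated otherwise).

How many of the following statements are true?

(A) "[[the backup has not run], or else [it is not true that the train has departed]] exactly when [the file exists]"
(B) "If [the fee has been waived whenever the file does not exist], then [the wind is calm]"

1

Let Q = "the backup has run" (T), U = "the train has departed" (F), R = "the file exists" (T), S = "the fee has been waived" (T), P = "the wind is strong" (T).

(A): Formalization: (~Q | ~U) <-> R

~Q = ~T = F
~U = ~F = T
~Q | ~U = F | T = T
(~Q | ~U) <-> R = T <-> T = T
Thus (A) is true.

(B): Parsed as (~R -> S) -> ~P

~R = ~T = F
~R -> S = F -> T = T
~P = ~T = F
(~R -> S) -> ~P = T -> F = F
Hence (B) is false.

Count: 1.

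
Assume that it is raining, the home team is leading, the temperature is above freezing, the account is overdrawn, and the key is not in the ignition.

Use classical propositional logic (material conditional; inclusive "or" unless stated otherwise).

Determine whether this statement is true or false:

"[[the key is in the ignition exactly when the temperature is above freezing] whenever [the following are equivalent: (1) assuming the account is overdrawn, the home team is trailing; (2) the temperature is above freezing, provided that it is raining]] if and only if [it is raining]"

Let S = "the account is overdrawn" (True), Q = "the home team is leading" (True), P = "it is raining" (True), R = "the temperature is below freezing" (False), U = "the key is in the ignition" (False).
This is (((S -> not Q) iff (P -> not R)) -> (U iff not R)) iff P.

not Q = not True = False
S -> not Q = True -> False = False
not R = not False = True
P -> not R = True -> True = True
(S -> not Q) iff (P -> not R) = False iff True = False
not R = not False = True
U iff not R = False iff True = False
((S -> not Q) iff (P -> not R)) -> (U iff not R) = False -> False = True
(((S -> not Q) iff (P -> not R)) -> (U iff not R)) iff P = True iff True = True

True.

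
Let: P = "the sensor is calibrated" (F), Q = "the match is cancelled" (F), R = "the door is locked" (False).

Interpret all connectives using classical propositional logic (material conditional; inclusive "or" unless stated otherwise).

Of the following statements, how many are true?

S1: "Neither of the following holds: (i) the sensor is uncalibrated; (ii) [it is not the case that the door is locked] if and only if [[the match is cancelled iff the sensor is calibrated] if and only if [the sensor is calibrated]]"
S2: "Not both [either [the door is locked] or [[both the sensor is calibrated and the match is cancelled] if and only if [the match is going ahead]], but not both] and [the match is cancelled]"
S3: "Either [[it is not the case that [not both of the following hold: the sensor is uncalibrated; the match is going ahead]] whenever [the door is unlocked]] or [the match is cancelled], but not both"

S1: This is not P nor (not R iff ((Q iff P) iff P)).

not P = not False = True
not R = not False = True
Q iff P = False iff False = True
(Q iff P) iff P = True iff False = False
not R iff ((Q iff P) iff P) = True iff False = False
not P nor (not R iff ((Q iff P) iff P)) = True nor False = False
Hence S1 is false.

S2: This is (R xor ((P and Q) iff not Q)) nand Q.

P and Q = False and False = False
not Q = not False = True
(P and Q) iff not Q = False iff True = False
R xor ((P and Q) iff not Q) = False xor False = False
(R xor ((P and Q) iff not Q)) nand Q = False nand False = True
So S2 is true.

S3: Parsed as (not R -> not (not P nand not Q)) xor Q

not R = not False = True
not P = not False = True
not Q = not False = True
not P nand not Q = True nand True = False
not (not P nand not Q) = not False = True
not R -> not (not P nand not Q) = True -> True = True
(not R -> not (not P nand not Q)) xor Q = True xor False = True
Hence S3 is true.

2 of the 3 statements are true.

2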